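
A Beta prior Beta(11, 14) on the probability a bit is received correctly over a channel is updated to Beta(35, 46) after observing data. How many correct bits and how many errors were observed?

24 correct bits and 32 errors

Under Beta–binomial conjugacy the posterior parameters are (α+s, β+f).
Match parameters: s=35−11=24, f=46−14=32.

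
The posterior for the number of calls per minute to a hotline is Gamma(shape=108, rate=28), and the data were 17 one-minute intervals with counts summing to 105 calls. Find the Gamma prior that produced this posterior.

Gamma(shape=3, rate=11)

Gamma–Poisson conjugacy: posterior shape = α + Σxᵢ, posterior rate = β + n.
So α = 108 − 105 = 3 and β = 28 − 17 = 11.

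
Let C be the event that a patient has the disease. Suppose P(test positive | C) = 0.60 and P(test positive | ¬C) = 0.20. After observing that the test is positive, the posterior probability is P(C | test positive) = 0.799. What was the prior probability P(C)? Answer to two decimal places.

In odds form, posterior odds = prior odds × likelihood ratio, so prior odds = posterior odds ÷ LR.
Posterior odds = 0.799/(1−0.799) = 3.9751. LR = 0.60/0.20 = 3.0000.
Prior odds = 3.9751/3.0000 = 1.3250, so P(C) = 1.3250/(1+1.3250) ≈ 0.57.

P(C) = 0.57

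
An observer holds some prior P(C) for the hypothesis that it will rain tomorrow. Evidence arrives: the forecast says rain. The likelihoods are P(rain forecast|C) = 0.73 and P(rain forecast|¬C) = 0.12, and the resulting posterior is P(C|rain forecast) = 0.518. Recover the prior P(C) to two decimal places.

Bayes' rule in odds form gives O(C|E) = O(C)·[P(E|C)/P(E|¬C)], hence O(C) = O(C|E)/LR.
Posterior odds = 0.518/(1−0.518) = 1.0747. LR = 0.73/0.12 = 6.0833.
Prior odds = 1.0747/6.0833 = 0.1767, so P(C) = 0.1767/(1+0.1767) ≈ 0.15.

P(C) = 0.15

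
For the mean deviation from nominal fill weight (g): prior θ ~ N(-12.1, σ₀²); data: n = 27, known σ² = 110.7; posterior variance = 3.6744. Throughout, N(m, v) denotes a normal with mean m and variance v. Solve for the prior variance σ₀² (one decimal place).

Posterior precision equals prior precision plus data precision: 1/σ_n² = 1/σ₀² + n/σ².
So 1/σ₀² = 1/3.6744 − 27/110.7 = 0.272153 − 0.243902 = 0.028251.
Hence σ₀² = 1/0.028251 ≈ 35.4.

σ₀² = 35.4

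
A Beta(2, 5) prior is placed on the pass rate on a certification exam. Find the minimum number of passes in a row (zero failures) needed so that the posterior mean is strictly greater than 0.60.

k = 6

After k passes and 0 failures the posterior is Beta(2+k, 5), with mean (2+k)/(2+5+k).
Set (2+k)/(7+k) > 0.60 and solve: k > (0.60·7 − 2)/(1 − 0.60) = 5.500.
The smallest integer exceeding 5.500 is 6, and checking k=6: (8)/(13) = 0.6154 > 0.60.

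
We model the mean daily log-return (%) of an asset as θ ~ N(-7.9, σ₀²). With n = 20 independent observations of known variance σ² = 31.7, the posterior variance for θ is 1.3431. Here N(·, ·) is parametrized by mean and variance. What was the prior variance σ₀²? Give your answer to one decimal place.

σ₀² = 8.8

Posterior precision equals prior precision plus data precision: 1/σ_n² = 1/σ₀² + n/σ².
So 1/σ₀² = 1/1.3431 − 20/31.7 = 0.744546 − 0.630915 = 0.113631.
Hence σ₀² = 1/0.113631 ≈ 8.8.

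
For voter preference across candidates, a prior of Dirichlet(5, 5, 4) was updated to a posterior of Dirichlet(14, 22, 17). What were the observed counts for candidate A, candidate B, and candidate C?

For a Dirichlet(α) prior with multinomial counts c, the posterior is Dirichlet(α + c) componentwise.
Counts are posterior − prior componentwise: 14−5=9, 22−5=17, 17−4=13.

counts (9, 17, 13)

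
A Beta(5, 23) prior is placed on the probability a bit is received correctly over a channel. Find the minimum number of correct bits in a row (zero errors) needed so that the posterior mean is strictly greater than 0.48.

After k correct bits and 0 errors the posterior is Beta(5+k, 23), with mean (5+k)/(5+23+k).
Set (5+k)/(28+k) > 0.48 and solve: k > (0.48·28 − 5)/(1 − 0.48) = 16.231.
The smallest integer exceeding 16.231 is 17.

k = 17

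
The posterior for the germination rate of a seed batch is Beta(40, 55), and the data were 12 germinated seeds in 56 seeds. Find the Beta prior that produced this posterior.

Beta(28, 11)

A Beta(α, β) prior with s successes and f failures in binomial data gives a Beta(α+s, β+f) posterior.
So α = 40 − 12 = 28 and β = 55 − 44 = 11.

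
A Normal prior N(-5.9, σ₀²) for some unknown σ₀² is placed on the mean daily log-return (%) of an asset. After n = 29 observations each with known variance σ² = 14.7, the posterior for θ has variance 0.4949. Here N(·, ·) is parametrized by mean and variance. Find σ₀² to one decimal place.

σ₀² = 20.9

Posterior precision equals prior precision plus data precision: 1/σ_n² = 1/σ₀² + n/σ².
So 1/σ₀² = 1/0.4949 − 29/14.7 = 2.020610 − 1.972789 = 0.047821.
Hence σ₀² = 1/0.047821 ≈ 20.9.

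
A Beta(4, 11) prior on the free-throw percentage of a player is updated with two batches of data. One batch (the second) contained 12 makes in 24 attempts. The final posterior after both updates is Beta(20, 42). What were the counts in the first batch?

Because Beta–binomial updating is additive in the counts, the combined data contributed (α_post−α_prior, β_post−β_prior) successes and failures.
Total across both batches: 20−4=16 makes, 42−11=31 misses.
Subtract the second batch: 16−12=4 makes and 31−12=19 misses.

4 makes and 19 misses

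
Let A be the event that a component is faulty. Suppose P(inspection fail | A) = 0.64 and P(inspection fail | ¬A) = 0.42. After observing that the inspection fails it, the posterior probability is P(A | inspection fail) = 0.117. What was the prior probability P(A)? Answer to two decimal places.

P(A) = 0.08

In odds form, posterior odds = prior odds × likelihood ratio, so prior odds = posterior odds ÷ LR.
Posterior odds = 0.117/(1−0.117) = 0.1325. LR = 0.64/0.42 = 1.5238.
Prior odds = 0.1325/1.5238 = 0.0870, so P(A) = 0.0870/(1+0.0870) ≈ 0.08.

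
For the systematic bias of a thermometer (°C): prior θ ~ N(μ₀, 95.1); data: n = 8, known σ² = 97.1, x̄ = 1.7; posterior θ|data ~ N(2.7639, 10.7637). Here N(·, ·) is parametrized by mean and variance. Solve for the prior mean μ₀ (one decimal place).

With known observation variance, the Normal–Normal posterior has precision τ_n = τ₀ + n/σ² and mean μ_n = (τ₀μ₀ + (n/σ²)x̄)/τ_n.
Here τ₀ = 1/95.1 = 0.010515 and τ_data = 8/97.1 = 0.082389, so τ_n = 0.092904.
Rearranging for μ₀: μ₀ = (μ_n·τ_n − τ_data·x̄)/τ₀ = (2.7639·0.092904 − 0.082389·1.7) / 0.010515 = 0.116716/0.010515 ≈ 11.1.

μ₀ = 11.1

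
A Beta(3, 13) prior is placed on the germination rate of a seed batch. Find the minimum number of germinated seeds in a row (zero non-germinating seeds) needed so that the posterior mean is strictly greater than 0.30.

k = 3

After k germinated seeds and 0 non-germinating seeds the posterior is Beta(3+k, 13), with mean (3+k)/(3+13+k).
Set (3+k)/(16+k) > 0.30 and solve: k > (0.30·16 − 3)/(1 − 0.30) = 2.571.
The smallest integer exceeding 2.571 is 3.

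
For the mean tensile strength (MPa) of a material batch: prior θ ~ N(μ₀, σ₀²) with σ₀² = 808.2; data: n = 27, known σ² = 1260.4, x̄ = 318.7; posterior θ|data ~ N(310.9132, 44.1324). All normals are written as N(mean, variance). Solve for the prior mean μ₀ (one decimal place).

μ₀ = 176.1

With known observation variance, the Normal–Normal posterior has precision τ_n = τ₀ + n/σ² and mean μ_n = (τ₀μ₀ + (n/σ²)x̄)/τ_n.
Here τ₀ = 1/808.2 = 0.001237 and τ_data = 27/1260.4 = 0.021422, so τ_n = 0.022659.
Rearranging for μ₀: μ₀ = (μ_n·τ_n − τ_data·x̄)/τ₀ = (310.9132·0.022659 − 0.021422·318.7) / 0.001237 = 0.217791/0.001237 ≈ 176.1.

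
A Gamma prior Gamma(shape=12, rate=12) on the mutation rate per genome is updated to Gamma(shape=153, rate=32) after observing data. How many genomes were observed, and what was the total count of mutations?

n = 20 genomes with total 141 mutations

A Gamma(α, β) prior (rate parametrization) on a Poisson rate with n observations summing to S gives posterior Gamma(α+S, β+n).
Matching: Σxᵢ = 153 − 12 = 141 and n = 32 − 12 = 20.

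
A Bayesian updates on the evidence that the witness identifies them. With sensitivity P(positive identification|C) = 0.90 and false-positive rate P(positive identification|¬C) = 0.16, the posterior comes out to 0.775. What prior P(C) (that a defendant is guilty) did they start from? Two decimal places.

Bayes' rule in odds form gives O(C|E) = O(C)·[P(E|C)/P(E|¬C)], hence O(C) = O(C|E)/LR.
Posterior odds = 0.775/(1−0.775) = 3.4444. LR = 0.90/0.16 = 5.6250.
Prior odds = 3.4444/5.6250 = 0.6123, so P(C) = 0.6123/(1+0.6123) ≈ 0.38.

P(C) = 0.38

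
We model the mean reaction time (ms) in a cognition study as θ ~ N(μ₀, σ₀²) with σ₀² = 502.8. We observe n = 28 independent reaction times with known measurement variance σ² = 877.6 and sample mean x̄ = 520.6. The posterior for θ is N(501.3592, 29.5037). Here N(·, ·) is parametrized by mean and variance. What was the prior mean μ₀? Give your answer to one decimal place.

μ₀ = 192.7

The posterior mean is a precision-weighted average: μ_n = (τ₀μ₀ + τ_data·x̄)/(τ₀+τ_data), with τ₀=1/σ₀² and τ_data=n/σ².
Here τ₀ = 1/502.8 = 0.001989 and τ_data = 28/877.6 = 0.031905, so τ_n = 0.033894.
Rearranging for μ₀: μ₀ = (μ_n·τ_n − τ_data·x̄)/τ₀ = (501.3592·0.033894 − 0.031905·520.6) / 0.001989 = 0.383326/0.001989 ≈ 192.7.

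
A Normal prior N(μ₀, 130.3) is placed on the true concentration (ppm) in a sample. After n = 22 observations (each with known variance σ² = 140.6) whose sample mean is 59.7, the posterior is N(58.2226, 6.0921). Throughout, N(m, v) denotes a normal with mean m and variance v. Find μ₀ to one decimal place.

μ₀ = 28.1

The posterior mean is a precision-weighted average: μ_n = (τ₀μ₀ + τ_data·x̄)/(τ₀+τ_data), with τ₀=1/σ₀² and τ_data=n/σ².
Here τ₀ = 1/130.3 = 0.007675 and τ_data = 22/140.6 = 0.156472, so τ_n = 0.164147.
Rearranging for μ₀: μ₀ = (μ_n·τ_n − τ_data·x̄)/τ₀ = (58.2226·0.164147 − 0.156472·59.7) / 0.007675 = 0.215687/0.007675 ≈ 28.1.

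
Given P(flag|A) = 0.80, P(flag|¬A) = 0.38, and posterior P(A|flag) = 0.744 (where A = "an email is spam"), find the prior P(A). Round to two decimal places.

Bayes' rule in odds form gives O(A|E) = O(A)·[P(E|A)/P(E|¬A)], hence O(A) = O(A|E)/LR.
Posterior odds = 0.744/(1−0.744) = 2.9062. LR = 0.80/0.38 = 2.1053.
Prior odds = 2.9062/2.1053 = 1.3804, so P(A) = 1.3804/(1+1.3804) ≈ 0.58.

P(A) = 0.58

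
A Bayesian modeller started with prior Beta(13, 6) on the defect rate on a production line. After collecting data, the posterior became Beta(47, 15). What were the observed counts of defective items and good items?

A Beta(a, b) prior with s successes and f failures in binomial data gives a Beta(a+s, b+f) posterior.
Match parameters: s=47−13=34, f=15−6=9.

34 defective items and 9 good items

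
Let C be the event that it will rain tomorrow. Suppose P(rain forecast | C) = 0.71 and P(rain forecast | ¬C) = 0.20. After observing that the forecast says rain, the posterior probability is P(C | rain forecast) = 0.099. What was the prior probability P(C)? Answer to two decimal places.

P(C) = 0.03

Bayes' rule in odds form gives O(C|E) = O(C)·[P(E|C)/P(E|¬C)], hence O(C) = O(C|E)/LR.
Posterior odds = 0.099/(1−0.099) = 0.1099. LR = 0.71/0.20 = 3.5500.
Prior odds = 0.1099/3.5500 = 0.0310, so P(C) = 0.0310/(1+0.0310) ≈ 0.03.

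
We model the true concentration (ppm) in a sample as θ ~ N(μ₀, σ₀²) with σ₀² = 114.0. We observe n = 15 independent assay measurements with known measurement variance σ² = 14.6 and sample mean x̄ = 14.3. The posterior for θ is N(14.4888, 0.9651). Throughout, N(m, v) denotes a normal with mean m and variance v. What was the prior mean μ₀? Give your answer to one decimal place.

The posterior mean is a precision-weighted average: μ_n = (τ₀μ₀ + τ_data·x̄)/(τ₀+τ_data), with τ₀=1/σ₀² and τ_data=n/σ².
Here τ₀ = 1/114.0 = 0.008772 and τ_data = 15/14.6 = 1.027397, so τ_n = 1.036169.
Rearranging for μ₀: μ₀ = (μ_n·τ_n − τ_data·x̄)/τ₀ = (14.4888·1.036169 − 1.027397·14.3) / 0.008772 = 0.321068/0.008772 ≈ 36.6.

μ₀ = 36.6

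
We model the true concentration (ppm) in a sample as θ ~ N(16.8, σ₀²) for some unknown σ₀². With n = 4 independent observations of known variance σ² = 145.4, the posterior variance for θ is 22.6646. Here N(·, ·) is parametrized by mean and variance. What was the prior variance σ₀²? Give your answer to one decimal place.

Posterior precision equals prior precision plus data precision: 1/σ_n² = 1/σ₀² + n/σ².
So 1/σ₀² = 1/22.6646 − 4/145.4 = 0.044122 − 0.027510 = 0.016612.
Hence σ₀² = 1/0.016612 ≈ 60.2.

σ₀² = 60.2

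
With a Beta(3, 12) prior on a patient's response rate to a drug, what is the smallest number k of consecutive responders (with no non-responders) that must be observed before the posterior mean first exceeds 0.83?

k = 56

After k responders and 0 non-responders the posterior is Beta(3+k, 12), with mean (3+k)/(3+12+k).
Set (3+k)/(15+k) > 0.83 and solve: k > (0.83·15 − 3)/(1 − 0.83) = 55.588.
The smallest integer exceeding 55.588 is 56.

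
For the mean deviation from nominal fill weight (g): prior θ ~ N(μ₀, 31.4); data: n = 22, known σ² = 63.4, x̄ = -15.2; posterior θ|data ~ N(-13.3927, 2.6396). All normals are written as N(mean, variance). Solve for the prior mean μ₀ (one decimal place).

The posterior mean is a precision-weighted average: μ_n = (τ₀μ₀ + τ_data·x̄)/(τ₀+τ_data), with τ₀=1/σ₀² and τ_data=n/σ².
Here τ₀ = 1/31.4 = 0.031847 and τ_data = 22/63.4 = 0.347003, so τ_n = 0.378850.
Rearranging for μ₀: μ₀ = (μ_n·τ_n − τ_data·x̄)/τ₀ = (-13.3927·0.378850 − 0.347003·-15.2) / 0.031847 = 0.200621/0.031847 ≈ 6.3.

μ₀ = 6.3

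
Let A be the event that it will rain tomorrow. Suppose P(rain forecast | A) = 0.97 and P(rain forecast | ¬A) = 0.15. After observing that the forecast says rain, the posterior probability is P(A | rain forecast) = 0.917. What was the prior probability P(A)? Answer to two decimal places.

Bayes' rule in odds form gives O(A|E) = O(A)·[P(E|A)/P(E|¬A)], hence O(A) = O(A|E)/LR.
Posterior odds = 0.917/(1−0.917) = 11.0482. LR = 0.97/0.15 = 6.4667.
Prior odds = 11.0482/6.4667 = 1.7085, so P(A) = 1.7085/(1+1.7085) ≈ 0.63.

P(A) = 0.63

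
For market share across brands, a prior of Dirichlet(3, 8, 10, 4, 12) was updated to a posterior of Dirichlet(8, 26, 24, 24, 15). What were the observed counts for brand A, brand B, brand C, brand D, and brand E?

For a Dirichlet(α) prior with multinomial counts c, the posterior is Dirichlet(α + c) componentwise.
Counts are posterior − prior componentwise: 8−3=5, 26−8=18, 24−10=14, 24−4=20, 15−12=3.

counts (5, 18, 14, 20, 3)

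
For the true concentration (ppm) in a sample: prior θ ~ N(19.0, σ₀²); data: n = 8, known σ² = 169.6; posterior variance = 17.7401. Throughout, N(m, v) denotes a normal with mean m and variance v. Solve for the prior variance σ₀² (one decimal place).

σ₀² = 108.7

For the Normal–Normal model with known σ², precisions add: τ_n = τ₀ + n/σ².
So 1/σ₀² = 1/17.7401 − 8/169.6 = 0.056369 − 0.047170 = 0.009199.
Hence σ₀² = 1/0.009199 ≈ 108.7.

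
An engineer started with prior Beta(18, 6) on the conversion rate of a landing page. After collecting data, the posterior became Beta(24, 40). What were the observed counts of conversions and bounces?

6 conversions and 34 bounces

Beta is conjugate to the binomial likelihood: posterior = Beta(α+s, β+f).
Match parameters: s=24−18=6, f=40−6=34.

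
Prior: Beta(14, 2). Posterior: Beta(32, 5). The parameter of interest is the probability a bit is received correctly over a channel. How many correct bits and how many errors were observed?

18 correct bits and 3 errors

Beta is conjugate to the binomial likelihood: posterior = Beta(α+s, β+f).
So s = 32 − 14 = 18 and f = 5 − 2 = 3.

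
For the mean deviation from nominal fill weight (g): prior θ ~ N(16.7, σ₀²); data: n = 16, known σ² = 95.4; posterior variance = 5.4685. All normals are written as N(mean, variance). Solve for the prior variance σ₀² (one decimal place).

Posterior precision equals prior precision plus data precision: 1/σ_n² = 1/σ₀² + n/σ².
So 1/σ₀² = 1/5.4685 − 16/95.4 = 0.182866 − 0.167715 = 0.015151.
Hence σ₀² = 1/0.015151 ≈ 66.0.

σ₀² = 66.0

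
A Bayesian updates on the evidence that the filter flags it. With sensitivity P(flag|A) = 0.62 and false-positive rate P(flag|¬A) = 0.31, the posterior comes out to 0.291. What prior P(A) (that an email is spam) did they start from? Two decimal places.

P(A) = 0.17

In odds form, posterior odds = prior odds × likelihood ratio, so prior odds = posterior odds ÷ LR.
Posterior odds = 0.291/(1−0.291) = 0.4104. LR = 0.62/0.31 = 2.0000.
Prior odds = 0.4104/2.0000 = 0.2052, so P(A) = 0.2052/(1+0.2052) ≈ 0.17.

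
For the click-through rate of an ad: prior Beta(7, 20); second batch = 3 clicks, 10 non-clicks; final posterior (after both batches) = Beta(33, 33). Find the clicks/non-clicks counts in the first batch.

23 clicks and 3 non-clicks

Because Beta–binomial updating is additive in the counts, the combined data contributed (α_post−α_prior, β_post−β_prior) successes and failures.
Total across both batches: 33−7=26 clicks, 33−20=13 non-clicks.
Subtract the second batch: 26−3=23 clicks and 13−10=3 non-clicks.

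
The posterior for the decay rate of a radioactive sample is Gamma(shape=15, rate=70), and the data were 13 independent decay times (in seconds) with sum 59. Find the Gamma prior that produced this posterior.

Gamma(shape=2, rate=11)

For an exponential likelihood with a Gamma(α, β) prior on the rate, n observations with total T give posterior Gamma(α+n, β+T).
So α = 15 − 13 = 2 and β = 70 − 59 = 11.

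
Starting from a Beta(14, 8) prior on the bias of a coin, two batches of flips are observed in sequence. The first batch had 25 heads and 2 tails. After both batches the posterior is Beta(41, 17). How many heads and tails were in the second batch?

Because Beta–binomial updating is additive in the counts, the combined data contributed (α_post−α_prior, β_post−β_prior) successes and failures.
Total across both batches: 41−14=27 heads, 17−8=9 tails.
Subtract the first batch: 27−25=2 heads and 9−2=7 tails.

2 heads and 7 tails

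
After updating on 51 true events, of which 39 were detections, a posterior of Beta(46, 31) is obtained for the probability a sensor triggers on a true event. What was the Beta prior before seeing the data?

Beta(7, 19)

A Beta(a, b) prior with s successes and f failures in binomial data gives a Beta(a+s, b+f) posterior.
Subtract the data counts: 46−39=7, 31−12=19.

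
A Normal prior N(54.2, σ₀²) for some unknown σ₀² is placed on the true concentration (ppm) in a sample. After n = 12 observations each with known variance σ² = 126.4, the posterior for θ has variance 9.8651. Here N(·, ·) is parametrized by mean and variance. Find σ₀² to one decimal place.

For the Normal–Normal model with known σ², precisions add: τ_n = τ₀ + n/σ².
So 1/σ₀² = 1/9.8651 − 12/126.4 = 0.101367 − 0.094937 = 0.006430.
Hence σ₀² = 1/0.006430 ≈ 155.5.

σ₀² = 155.5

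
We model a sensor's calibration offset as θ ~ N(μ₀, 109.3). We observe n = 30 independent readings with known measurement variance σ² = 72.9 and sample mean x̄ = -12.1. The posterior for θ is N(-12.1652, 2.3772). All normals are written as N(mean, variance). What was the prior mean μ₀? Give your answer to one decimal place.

With known observation variance, the Normal–Normal posterior has precision τ_n = τ₀ + n/σ² and mean μ_n = (τ₀μ₀ + (n/σ²)x̄)/τ_n.
Here τ₀ = 1/109.3 = 0.009149 and τ_data = 30/72.9 = 0.411523, so τ_n = 0.420672.
Rearranging for μ₀: μ₀ = (μ_n·τ_n − τ_data·x̄)/τ₀ = (-12.1652·0.420672 − 0.411523·-12.1) / 0.009149 = -0.138131/0.009149 ≈ -15.1.

μ₀ = -15.1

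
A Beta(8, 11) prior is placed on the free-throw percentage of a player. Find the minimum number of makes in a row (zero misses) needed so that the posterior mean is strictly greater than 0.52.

After k makes and 0 misses the posterior is Beta(8+k, 11), with mean (8+k)/(8+11+k).
Set (8+k)/(19+k) > 0.52 and solve: k > (0.52·19 − 8)/(1 − 0.52) = 3.917.
The smallest integer exceeding 3.917 is 4.

k = 4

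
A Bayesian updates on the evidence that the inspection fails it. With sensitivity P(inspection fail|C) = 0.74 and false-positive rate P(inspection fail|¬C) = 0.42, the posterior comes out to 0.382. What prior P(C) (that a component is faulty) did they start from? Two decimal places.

P(C) = 0.26

In odds form, posterior odds = prior odds × likelihood ratio, so prior odds = posterior odds ÷ LR.
Posterior odds = 0.382/(1−0.382) = 0.6181. LR = 0.74/0.42 = 1.7619.
Prior odds = 0.6181/1.7619 = 0.3508, so P(C) = 0.3508/(1+0.3508) ≈ 0.26.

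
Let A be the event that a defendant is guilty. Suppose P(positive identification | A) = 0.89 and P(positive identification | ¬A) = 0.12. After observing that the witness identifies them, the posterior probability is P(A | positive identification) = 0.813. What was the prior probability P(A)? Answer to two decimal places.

P(A) = 0.37

In odds form, posterior odds = prior odds × likelihood ratio, so prior odds = posterior odds ÷ LR.
Posterior odds = 0.813/(1−0.813) = 4.3476. LR = 0.89/0.12 = 7.4167.
Prior odds = 4.3476/7.4167 = 0.5862, so P(A) = 0.5862/(1+0.5862) ≈ 0.37.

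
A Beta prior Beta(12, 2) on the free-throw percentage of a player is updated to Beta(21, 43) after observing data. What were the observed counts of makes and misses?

9 makes and 41 misses

A Beta(a, b) prior with s successes and f failures in binomial data gives a Beta(a+s, b+f) posterior.
So s = 21 − 12 = 9 and f = 43 − 2 = 41.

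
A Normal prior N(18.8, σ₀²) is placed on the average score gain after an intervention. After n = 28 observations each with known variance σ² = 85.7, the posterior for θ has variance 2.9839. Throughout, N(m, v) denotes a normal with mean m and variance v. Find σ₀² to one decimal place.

Posterior precision equals prior precision plus data precision: 1/σ_n² = 1/σ₀² + n/σ².
So 1/σ₀² = 1/2.9839 − 28/85.7 = 0.335132 − 0.326721 = 0.008411.
Hence σ₀² = 1/0.008411 ≈ 118.9.

σ₀² = 118.9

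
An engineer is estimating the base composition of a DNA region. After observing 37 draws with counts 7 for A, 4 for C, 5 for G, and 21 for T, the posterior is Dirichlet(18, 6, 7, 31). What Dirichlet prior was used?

For a Dirichlet(α) prior with multinomial counts c, the posterior is Dirichlet(α + c) componentwise.
Subtract each count from the matching posterior parameter: 18−7=11, 6−4=2, 7−5=2, 31−21=10.

Dirichlet(11, 2, 2, 10)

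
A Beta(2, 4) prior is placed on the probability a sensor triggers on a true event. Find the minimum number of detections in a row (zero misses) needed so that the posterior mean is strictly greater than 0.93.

After k detections and 0 misses the posterior is Beta(2+k, 4), with mean (2+k)/(2+4+k).
Set (2+k)/(6+k) > 0.93 and solve: k > (0.93·6 − 2)/(1 − 0.93) = 51.143.
The smallest integer exceeding 51.143 is 52, and checking k=52: (54)/(58) = 0.9310 > 0.93.

k = 52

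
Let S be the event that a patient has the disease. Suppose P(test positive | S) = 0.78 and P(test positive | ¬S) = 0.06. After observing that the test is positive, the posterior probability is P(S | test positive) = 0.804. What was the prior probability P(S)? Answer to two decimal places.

Bayes' rule in odds form gives O(S|E) = O(S)·[P(E|S)/P(E|¬S)], hence O(S) = O(S|E)/LR.
Posterior odds = 0.804/(1−0.804) = 4.1020. LR = 0.78/0.06 = 13.0000.
Prior odds = 4.1020/13.0000 = 0.3155, so P(S) = 0.3155/(1+0.3155) ≈ 0.24.

P(S) = 0.24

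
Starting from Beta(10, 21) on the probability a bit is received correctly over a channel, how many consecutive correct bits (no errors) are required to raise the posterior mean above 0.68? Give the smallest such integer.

k = 35

After k correct bits and 0 errors the posterior is Beta(10+k, 21), with mean (10+k)/(10+21+k).
Set (10+k)/(31+k) > 0.68 and solve: k > (0.68·31 − 10)/(1 − 0.68) = 34.625.
The smallest integer exceeding 34.625 is 35.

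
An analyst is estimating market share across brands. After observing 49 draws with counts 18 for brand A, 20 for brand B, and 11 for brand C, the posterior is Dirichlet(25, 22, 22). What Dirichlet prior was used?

For a Dirichlet(α) prior with multinomial counts c, the posterior is Dirichlet(α + c) componentwise.
Subtract each count from the matching posterior parameter: 25−18=7, 22−20=2, 22−11=11.

Dirichlet(7, 2, 11)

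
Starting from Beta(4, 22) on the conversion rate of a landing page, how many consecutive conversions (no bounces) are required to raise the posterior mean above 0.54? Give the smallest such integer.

After k conversions and 0 bounces the posterior is Beta(4+k, 22), with mean (4+k)/(4+22+k).
Set (4+k)/(26+k) > 0.54 and solve: k > (0.54·26 − 4)/(1 − 0.54) = 21.826.
The smallest integer exceeding 21.826 is 22.

k = 22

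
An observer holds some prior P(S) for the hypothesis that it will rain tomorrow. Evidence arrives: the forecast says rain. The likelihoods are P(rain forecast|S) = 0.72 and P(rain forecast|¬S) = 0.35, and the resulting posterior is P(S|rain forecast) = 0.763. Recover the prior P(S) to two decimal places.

Bayes' rule in odds form gives O(S|E) = O(S)·[P(E|S)/P(E|¬S)], hence O(S) = O(S|E)/LR.
Posterior odds = 0.763/(1−0.763) = 3.2194. LR = 0.72/0.35 = 2.0571.
Prior odds = 3.2194/2.0571 = 1.5650, so P(S) = 1.5650/(1+1.5650) ≈ 0.61.

P(S) = 0.61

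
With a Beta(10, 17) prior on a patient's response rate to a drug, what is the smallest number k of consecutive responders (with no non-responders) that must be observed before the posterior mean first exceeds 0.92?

k = 186

After k responders and 0 non-responders the posterior is Beta(10+k, 17), with mean (10+k)/(10+17+k).
Set (10+k)/(27+k) > 0.92 and solve: k > (0.92·27 − 10)/(1 − 0.92) = 185.500.
The smallest integer exceeding 185.500 is 186.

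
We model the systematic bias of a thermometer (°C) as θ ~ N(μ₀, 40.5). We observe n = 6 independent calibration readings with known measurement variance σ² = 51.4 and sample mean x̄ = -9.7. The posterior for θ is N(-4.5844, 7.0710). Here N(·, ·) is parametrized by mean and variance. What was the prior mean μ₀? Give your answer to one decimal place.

With known observation variance, the Normal–Normal posterior has precision τ_n = τ₀ + n/σ² and mean μ_n = (τ₀μ₀ + (n/σ²)x̄)/τ_n.
Here τ₀ = 1/40.5 = 0.024691 and τ_data = 6/51.4 = 0.116732, so τ_n = 0.141423.
Rearranging for μ₀: μ₀ = (μ_n·τ_n − τ_data·x̄)/τ₀ = (-4.5844·0.141423 − 0.116732·-9.7) / 0.024691 = 0.483961/0.024691 ≈ 19.6.

μ₀ = 19.6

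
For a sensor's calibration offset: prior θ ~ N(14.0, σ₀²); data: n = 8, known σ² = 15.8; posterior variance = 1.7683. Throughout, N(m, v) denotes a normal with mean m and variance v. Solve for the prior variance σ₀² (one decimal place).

For the Normal–Normal model with known σ², precisions add: τ_n = τ₀ + n/σ².
So 1/σ₀² = 1/1.7683 − 8/15.8 = 0.565515 − 0.506329 = 0.059186.
Hence σ₀² = 1/0.059186 ≈ 16.9.

σ₀² = 16.9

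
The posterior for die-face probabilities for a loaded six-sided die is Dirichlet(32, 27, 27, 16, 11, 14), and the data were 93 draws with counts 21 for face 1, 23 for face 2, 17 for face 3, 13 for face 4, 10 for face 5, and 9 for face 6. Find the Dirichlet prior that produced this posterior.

Dirichlet(11, 4, 10, 3, 1, 5)

For a Dirichlet(α) prior with multinomial counts c, the posterior is Dirichlet(α + c) componentwise.
Subtract each count from the matching posterior parameter: 32−21=11, 27−23=4, 27−17=10, 16−13=3, 11−10=1, 14−9=5.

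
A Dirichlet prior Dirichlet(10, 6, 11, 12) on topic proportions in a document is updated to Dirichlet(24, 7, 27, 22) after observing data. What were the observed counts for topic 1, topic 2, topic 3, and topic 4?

counts (14, 1, 16, 10)

For a Dirichlet(α) prior with multinomial counts c, the posterior is Dirichlet(α + c) componentwise.
Counts are posterior − prior componentwise: 24−10=14, 7−6=1, 27−11=16, 22−12=10.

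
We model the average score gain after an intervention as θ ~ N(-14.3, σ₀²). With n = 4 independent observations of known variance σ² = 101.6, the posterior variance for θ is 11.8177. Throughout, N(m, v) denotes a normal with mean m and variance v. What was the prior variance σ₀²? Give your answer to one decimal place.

For the Normal–Normal model with known σ², precisions add: τ_n = τ₀ + n/σ².
So 1/σ₀² = 1/11.8177 − 4/101.6 = 0.084619 − 0.039370 = 0.045249.
Hence σ₀² = 1/0.045249 ≈ 22.1.

σ₀² = 22.1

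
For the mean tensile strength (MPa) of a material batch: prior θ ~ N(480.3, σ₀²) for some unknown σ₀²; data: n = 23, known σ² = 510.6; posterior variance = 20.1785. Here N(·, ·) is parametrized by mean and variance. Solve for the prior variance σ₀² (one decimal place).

σ₀² = 221.6

For the Normal–Normal model with known σ², precisions add: τ_n = τ₀ + n/σ².
So 1/σ₀² = 1/20.1785 − 23/510.6 = 0.049558 − 0.045045 = 0.004513.
Hence σ₀² = 1/0.004513 ≈ 221.6.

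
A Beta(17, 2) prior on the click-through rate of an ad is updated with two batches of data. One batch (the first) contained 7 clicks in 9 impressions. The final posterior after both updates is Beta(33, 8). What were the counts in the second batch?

Because Beta–binomial updating is additive in the counts, the combined data contributed (α_post−α_prior, β_post−β_prior) successes and failures.
Total across both batches: 33−17=16 clicks, 8−2=6 non-clicks.
Subtract the first batch: 16−7=9 clicks and 6−2=4 non-clicks.

9 clicks and 4 non-clicks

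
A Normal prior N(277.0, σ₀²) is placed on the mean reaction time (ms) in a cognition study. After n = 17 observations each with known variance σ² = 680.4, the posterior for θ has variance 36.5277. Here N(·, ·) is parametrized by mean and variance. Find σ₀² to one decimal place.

σ₀² = 418.2

For the Normal–Normal model with known σ², precisions add: τ_n = τ₀ + n/σ².
So 1/σ₀² = 1/36.5277 − 17/680.4 = 0.027376 − 0.024985 = 0.002391.
Hence σ₀² = 1/0.002391 ≈ 418.2.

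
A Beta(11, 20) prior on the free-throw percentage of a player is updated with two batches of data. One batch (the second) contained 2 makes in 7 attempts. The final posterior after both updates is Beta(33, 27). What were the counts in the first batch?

Sequential conjugate updates are equivalent to a single update on the pooled data, so total successes = posterior α − prior α and total failures = posterior β − prior β.
Total across both batches: 33−11=22 makes, 27−20=7 misses.
Subtract the second batch: 22−2=20 makes and 7−5=2 misses.

20 makes and 2 misses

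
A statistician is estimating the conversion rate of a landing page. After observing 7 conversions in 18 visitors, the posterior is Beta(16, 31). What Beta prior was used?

Beta(9, 20)

Under Beta–binomial conjugacy the posterior parameters are (α+s, β+f).
So α = 16 − 7 = 9 and β = 31 − 11 = 20.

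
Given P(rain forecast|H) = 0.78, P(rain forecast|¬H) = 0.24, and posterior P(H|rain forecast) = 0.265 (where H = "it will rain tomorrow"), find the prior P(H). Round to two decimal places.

P(H) = 0.10

In odds form, posterior odds = prior odds × likelihood ratio, so prior odds = posterior odds ÷ LR.
Posterior odds = 0.265/(1−0.265) = 0.3605. LR = 0.78/0.24 = 3.2500.
Prior odds = 0.3605/3.2500 = 0.1109, so P(H) = 0.1109/(1+0.1109) ≈ 0.10.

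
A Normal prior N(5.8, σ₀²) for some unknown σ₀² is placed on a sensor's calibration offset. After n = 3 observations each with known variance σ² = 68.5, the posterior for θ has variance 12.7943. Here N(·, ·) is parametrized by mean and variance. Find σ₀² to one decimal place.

Posterior precision equals prior precision plus data precision: 1/σ_n² = 1/σ₀² + n/σ².
So 1/σ₀² = 1/12.7943 − 3/68.5 = 0.078160 − 0.043796 = 0.034364.
Hence σ₀² = 1/0.034364 ≈ 29.1.

σ₀² = 29.1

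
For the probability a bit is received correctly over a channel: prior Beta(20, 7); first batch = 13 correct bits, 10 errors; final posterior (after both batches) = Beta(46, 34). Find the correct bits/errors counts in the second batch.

Sequential conjugate updates are equivalent to a single update on the pooled data, so total successes = posterior α − prior α and total failures = posterior β − prior β.
Total across both batches: 46−20=26 correct bits, 34−7=27 errors.
Subtract the first batch: 26−13=13 correct bits and 27−10=17 errors.

13 correct bits and 17 errors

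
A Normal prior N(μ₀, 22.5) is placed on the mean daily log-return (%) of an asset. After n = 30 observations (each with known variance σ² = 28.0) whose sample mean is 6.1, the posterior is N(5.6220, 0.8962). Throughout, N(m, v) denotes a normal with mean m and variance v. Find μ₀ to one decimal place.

μ₀ = -5.9

With known observation variance, the Normal–Normal posterior has precision τ_n = τ₀ + n/σ² and mean μ_n = (τ₀μ₀ + (n/σ²)x̄)/τ_n.
Here τ₀ = 1/22.5 = 0.044444 and τ_data = 30/28.0 = 1.071429, so τ_n = 1.115873.
Rearranging for μ₀: μ₀ = (μ_n·τ_n − τ_data·x̄)/τ₀ = (5.6220·1.115873 − 1.071429·6.1) / 0.044444 = -0.262279/0.044444 ≈ -5.9.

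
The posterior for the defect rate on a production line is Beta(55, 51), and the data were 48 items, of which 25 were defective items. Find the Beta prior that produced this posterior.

Beta(30, 28)

Under Beta–binomial conjugacy the posterior parameters are (a+s, b+f).
So a = 55 − 25 = 30 and b = 51 − 23 = 28.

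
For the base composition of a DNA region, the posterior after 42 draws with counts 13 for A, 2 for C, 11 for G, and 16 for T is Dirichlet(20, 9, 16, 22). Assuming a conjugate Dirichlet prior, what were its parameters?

For a Dirichlet(α) prior with multinomial counts c, the posterior is Dirichlet(α + c) componentwise.
Subtract each count from the matching posterior parameter: 20−13=7, 9−2=7, 16−11=5, 22−16=6.

Dirichlet(7, 7, 5, 6)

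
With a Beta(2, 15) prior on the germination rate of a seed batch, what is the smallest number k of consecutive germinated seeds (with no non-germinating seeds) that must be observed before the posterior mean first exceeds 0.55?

After k germinated seeds and 0 non-germinating seeds the posterior is Beta(2+k, 15), with mean (2+k)/(2+15+k).
Set (2+k)/(17+k) > 0.55 and solve: k > (0.55·17 − 2)/(1 − 0.55) = 16.333.
The smallest integer exceeding 16.333 is 17.

k = 17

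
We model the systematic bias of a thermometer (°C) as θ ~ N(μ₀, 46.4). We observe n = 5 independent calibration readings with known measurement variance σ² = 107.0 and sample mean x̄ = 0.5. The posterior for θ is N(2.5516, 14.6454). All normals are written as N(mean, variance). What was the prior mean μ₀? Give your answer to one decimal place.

μ₀ = 7.0

The posterior mean is a precision-weighted average: μ_n = (τ₀μ₀ + τ_data·x̄)/(τ₀+τ_data), with τ₀=1/σ₀² and τ_data=n/σ².
Here τ₀ = 1/46.4 = 0.021552 and τ_data = 5/107.0 = 0.046729, so τ_n = 0.068281.
Rearranging for μ₀: μ₀ = (μ_n·τ_n − τ_data·x̄)/τ₀ = (2.5516·0.068281 − 0.046729·0.5) / 0.021552 = 0.150861/0.021552 ≈ 7.0.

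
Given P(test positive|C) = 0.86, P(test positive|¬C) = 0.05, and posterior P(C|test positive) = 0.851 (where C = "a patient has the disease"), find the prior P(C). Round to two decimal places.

Bayes' rule in odds form gives O(C|E) = O(C)·[P(E|C)/P(E|¬C)], hence O(C) = O(C|E)/LR.
Posterior odds = 0.851/(1−0.851) = 5.7114. LR = 0.86/0.05 = 17.2000.
Prior odds = 5.7114/17.2000 = 0.3321, so P(C) = 0.3321/(1+0.3321) ≈ 0.25.

P(C) = 0.25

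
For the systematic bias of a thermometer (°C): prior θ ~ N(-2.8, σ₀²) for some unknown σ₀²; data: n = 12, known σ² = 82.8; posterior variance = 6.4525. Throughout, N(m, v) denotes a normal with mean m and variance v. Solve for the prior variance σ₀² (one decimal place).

σ₀² = 99.5

For the Normal–Normal model with known σ², precisions add: τ_n = τ₀ + n/σ².
So 1/σ₀² = 1/6.4525 − 12/82.8 = 0.154979 − 0.144928 = 0.010051.
Hence σ₀² = 1/0.010051 ≈ 99.5.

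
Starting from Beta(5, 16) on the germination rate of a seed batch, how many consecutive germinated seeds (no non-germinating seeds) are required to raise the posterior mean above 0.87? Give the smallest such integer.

After k germinated seeds and 0 non-germinating seeds the posterior is Beta(5+k, 16), with mean (5+k)/(5+16+k).
Set (5+k)/(21+k) > 0.87 and solve: k > (0.87·21 − 5)/(1 − 0.87) = 102.077.
The smallest integer exceeding 102.077 is 103, and checking k=103: (108)/(124) = 0.8710 > 0.87.

k = 103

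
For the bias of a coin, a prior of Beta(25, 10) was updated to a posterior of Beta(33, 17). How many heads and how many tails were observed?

Beta is conjugate to the binomial likelihood: posterior = Beta(α+s, β+f).
Match parameters: s=33−25=8, f=17−10=7.

8 heads and 7 tails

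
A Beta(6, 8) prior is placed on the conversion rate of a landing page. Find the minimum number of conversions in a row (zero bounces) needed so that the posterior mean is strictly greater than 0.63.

k = 8

After k conversions and 0 bounces the posterior is Beta(6+k, 8), with mean (6+k)/(6+8+k).
Set (6+k)/(14+k) > 0.63 and solve: k > (0.63·14 − 6)/(1 − 0.63) = 7.622.
The smallest integer exceeding 7.622 is 8, and checking k=8: (14)/(22) = 0.6364 > 0.63.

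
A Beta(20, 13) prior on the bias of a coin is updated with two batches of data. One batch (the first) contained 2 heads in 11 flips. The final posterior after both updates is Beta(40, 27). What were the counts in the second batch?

18 heads and 5 tails

Sequential conjugate updates are equivalent to a single update on the pooled data, so total successes = posterior α − prior α and total failures = posterior β − prior β.
Total across both batches: 40−20=20 heads, 27−13=14 tails.
Subtract the first batch: 20−2=18 heads and 14−9=5 tails.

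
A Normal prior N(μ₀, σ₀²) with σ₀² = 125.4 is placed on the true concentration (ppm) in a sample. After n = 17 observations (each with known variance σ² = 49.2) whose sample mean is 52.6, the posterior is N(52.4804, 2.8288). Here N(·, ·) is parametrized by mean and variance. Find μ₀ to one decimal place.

μ₀ = 47.3

With known observation variance, the Normal–Normal posterior has precision τ_n = τ₀ + n/σ² and mean μ_n = (τ₀μ₀ + (n/σ²)x̄)/τ_n.
Here τ₀ = 1/125.4 = 0.007974 and τ_data = 17/49.2 = 0.345528, so τ_n = 0.353502.
Rearranging for μ₀: μ₀ = (μ_n·τ_n − τ_data·x̄)/τ₀ = (52.4804·0.353502 − 0.345528·52.6) / 0.007974 = 0.377154/0.007974 ≈ 47.3.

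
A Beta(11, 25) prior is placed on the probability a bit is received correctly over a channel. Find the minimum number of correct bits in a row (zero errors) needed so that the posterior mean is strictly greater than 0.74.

k = 61

After k correct bits and 0 errors the posterior is Beta(11+k, 25), with mean (11+k)/(11+25+k).
Set (11+k)/(36+k) > 0.74 and solve: k > (0.74·36 − 11)/(1 − 0.74) = 60.154.
The smallest integer exceeding 60.154 is 61.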